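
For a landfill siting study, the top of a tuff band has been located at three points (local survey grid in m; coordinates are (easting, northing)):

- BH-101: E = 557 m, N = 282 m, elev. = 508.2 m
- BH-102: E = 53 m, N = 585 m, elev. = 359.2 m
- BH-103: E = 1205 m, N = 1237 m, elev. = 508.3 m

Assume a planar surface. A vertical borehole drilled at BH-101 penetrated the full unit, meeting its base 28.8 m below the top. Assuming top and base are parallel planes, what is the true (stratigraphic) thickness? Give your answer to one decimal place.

Let the plane be z = a·E + b·N + c.
BH-102−BH-101: −504a + 303b = −149;  BH-103−BH-101: 648a + 955b = 0.1.
Solving gives a = 0.21002, b = −0.14240.
|∇z| = √(a²+b²) = 0.25375, so dip δ = arctan(0.25375) = 14.24°.
True thickness = vertical thickness × cos δ = 28.8 × cos 14.24° = 27.9 m.

27.9 m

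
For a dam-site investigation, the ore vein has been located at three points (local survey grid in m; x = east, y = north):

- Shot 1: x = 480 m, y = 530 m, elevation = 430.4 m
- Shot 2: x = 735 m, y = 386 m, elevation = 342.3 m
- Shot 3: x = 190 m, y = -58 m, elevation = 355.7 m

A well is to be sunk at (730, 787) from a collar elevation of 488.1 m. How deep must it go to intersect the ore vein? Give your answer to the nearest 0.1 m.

Two edge vectors: Shot 1→Shot 2 = (255, -144, -88.1), Shot 1→Shot 3 = (-290, -588, -74.7).
Normal n = (Shot 1→Shot 2) × (Shot 1→Shot 3) = (-41046, 44597.5, -191700).
So ∂z/∂x = −n_x/n_z = −0.21412 and ∂z/∂y = −n_y/n_z = 0.23264.
Intercept c from Shot 1: 430.4 + 102.78 − 123.30 = 409.88.
At (730, 787): z_contact = −156.30 + 183.09 + 409.88 = 436.66 m.
Depth below ground = 488.1 − 436.66 = 51.4 m.

51.4 m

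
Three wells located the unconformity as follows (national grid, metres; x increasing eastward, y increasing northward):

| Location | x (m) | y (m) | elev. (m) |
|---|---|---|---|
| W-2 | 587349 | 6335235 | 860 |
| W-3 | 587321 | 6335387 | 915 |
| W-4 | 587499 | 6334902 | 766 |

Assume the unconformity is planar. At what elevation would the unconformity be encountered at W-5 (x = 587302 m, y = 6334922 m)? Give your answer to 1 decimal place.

715.5 m

Two edge vectors: W-2→W-3 = (-28, 152, 55), W-2→W-4 = (150, -333, -94).
Normal n = (W-2→W-3) × (W-2→W-4) = (4027, 5618, -13476).
So ∂z/∂x = −n_x/n_z = 0.298827545 and ∂z/∂y = −n_y/n_z = 0.416889285.
Intercept c from W-2: 860 − 175516.06 − 2641091.59 = −2815747.65.
At (587302, 6334922): z = 175502.0 + 2640961.1 − 2815747.65 = 715.5 m.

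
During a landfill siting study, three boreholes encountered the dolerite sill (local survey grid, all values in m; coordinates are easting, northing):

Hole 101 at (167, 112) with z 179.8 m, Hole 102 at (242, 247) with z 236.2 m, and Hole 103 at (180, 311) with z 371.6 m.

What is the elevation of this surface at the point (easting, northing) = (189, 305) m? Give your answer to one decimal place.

Let the plane be z = a·easting + b·northing + c.
Hole 102−Hole 101: 75a + 135b = 56.4;  Hole 103−Hole 101: 13a + 199b = 191.8.
Solving gives a = −1.11385, b = 1.03658.
Then c = 179.8 − a·167 − b·112 = 249.72.
At (189, 305): z = −210.5 + 316.2 + 249.72 = 355.4 m.

355.4 m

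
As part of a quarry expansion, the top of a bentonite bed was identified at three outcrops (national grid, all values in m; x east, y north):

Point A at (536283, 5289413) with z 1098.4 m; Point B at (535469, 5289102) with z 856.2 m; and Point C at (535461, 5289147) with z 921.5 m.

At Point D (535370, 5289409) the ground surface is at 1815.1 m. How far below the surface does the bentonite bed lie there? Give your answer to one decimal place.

502.7 m

Let the plane be z = a·x + b·y + c.
Point B−Point A: −814a − 311b = −242.2;  Point C−Point A: −822a − 266b = −176.9.
Solving gives a = −0.240536326, b = 1.408349098.
Then c = 1098.4 − a·536283 − b·5289413 = −7319246.08.
At (535370, 5289409): z_contact = −128775.93 + 7449334.39 − 7319246.08 = 1312.38 m.
Depth below ground = 1815.1 − 1312.38 = 502.7 m.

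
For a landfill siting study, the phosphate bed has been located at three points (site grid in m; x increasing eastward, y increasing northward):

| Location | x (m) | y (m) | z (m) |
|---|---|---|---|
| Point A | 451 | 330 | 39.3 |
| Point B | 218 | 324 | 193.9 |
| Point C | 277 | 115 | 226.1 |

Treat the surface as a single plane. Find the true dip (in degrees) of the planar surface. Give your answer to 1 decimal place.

36.4°

Let the plane be z = a·x + b·y + c.
Point B−Point A: −233a − 6b = 154.6;  Point C−Point A: −174a − 215b = 186.8.
Solving gives a = −0.65479, b = −0.33891.
Gradient magnitude |∇z| = √(a² + b²) = √(0.42875 + 0.11486) = 0.73730.
True dip = arctan(0.73730) = 36.4°, dipping toward ENE (azimuth ≈ 063°).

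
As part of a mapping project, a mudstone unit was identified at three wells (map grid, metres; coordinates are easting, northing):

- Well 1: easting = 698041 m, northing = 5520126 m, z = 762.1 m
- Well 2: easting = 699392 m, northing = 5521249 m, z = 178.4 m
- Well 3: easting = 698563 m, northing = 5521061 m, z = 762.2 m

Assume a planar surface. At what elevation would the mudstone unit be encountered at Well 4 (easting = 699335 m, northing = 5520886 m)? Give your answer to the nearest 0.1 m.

Let the plane be z = a·easting + b·northing + c.
Well 2−Well 1: 1351a + 1123b = −583.7;  Well 3−Well 1: 522a + 935b = 0.1.
Solving gives a = −0.806334908, b = 0.450274676.
Then c = 762.1 − a·698041 − b·5520126 = −1921956.02.
At (699335, 5520886): z = −563898.2 + 2485915.2 − 1921956.02 = 60.9 m.

60.9 m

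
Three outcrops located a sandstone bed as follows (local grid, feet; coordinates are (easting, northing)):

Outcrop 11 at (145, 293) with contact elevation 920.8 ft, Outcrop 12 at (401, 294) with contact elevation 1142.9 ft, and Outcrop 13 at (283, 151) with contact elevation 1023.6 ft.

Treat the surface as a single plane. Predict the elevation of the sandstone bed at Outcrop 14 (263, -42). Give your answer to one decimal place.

983.3 ft

Two edge vectors: Outcrop 11→Outcrop 12 = (256, 1, 222.1), Outcrop 11→Outcrop 13 = (138, -142, 102.8).
Normal n = (Outcrop 11→Outcrop 12) × (Outcrop 11→Outcrop 13) = (31641, 4333, -36490).
So ∂z/∂E = −n_x/n_z = 0.86711 and ∂z/∂N = −n_y/n_z = 0.11874.
Intercept c from Outcrop 11: 920.8 − 125.73 − 34.79 = 760.28.
At (263, -42): z = 228.1 − 5.0 + 760.28 = 983.3 ft.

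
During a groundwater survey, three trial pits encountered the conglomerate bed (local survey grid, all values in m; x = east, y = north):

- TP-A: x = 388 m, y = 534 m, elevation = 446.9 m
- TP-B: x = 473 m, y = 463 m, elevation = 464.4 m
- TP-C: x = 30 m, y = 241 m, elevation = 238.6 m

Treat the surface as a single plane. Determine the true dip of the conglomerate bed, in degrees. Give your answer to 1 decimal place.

Two edge vectors: TP-A→TP-B = (85, -71, 17.5), TP-A→TP-C = (-358, -293, -208.3).
Normal n = (TP-A→TP-B) × (TP-A→TP-C) = (19916.8, 11440.5, -50323).
So ∂z/∂x = −n_x/n_z = 0.39578 and ∂z/∂y = −n_y/n_z = 0.22734.
Gradient magnitude |∇z| = √(a² + b²) = √(0.15664 + 0.05168) = 0.45643.
True dip = arctan(0.45643) = 24.5°, dipping toward WSW (azimuth ≈ 240°).

24.5°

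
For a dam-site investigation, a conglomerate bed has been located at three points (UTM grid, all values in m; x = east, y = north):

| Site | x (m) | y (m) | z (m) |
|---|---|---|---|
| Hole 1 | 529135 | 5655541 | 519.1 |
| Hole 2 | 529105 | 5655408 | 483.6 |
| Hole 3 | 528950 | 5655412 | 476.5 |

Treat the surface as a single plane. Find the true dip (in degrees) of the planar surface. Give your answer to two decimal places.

Two edge vectors: Hole 1→Hole 2 = (-30, -133, -35.5), Hole 1→Hole 3 = (-185, -129, -42.6).
Normal n = (Hole 1→Hole 2) × (Hole 1→Hole 3) = (1086.3, 5289.5, -20735).
So ∂z/∂x = −n_x/n_z = 0.05239 and ∂z/∂y = −n_y/n_z = 0.25510.
Gradient magnitude |∇z| = √(a² + b²) = √(0.00274 + 0.06508) = 0.26042.
True dip = arctan(0.26042) = 14.60°, dipping toward SSW (azimuth ≈ 192°).

14.60°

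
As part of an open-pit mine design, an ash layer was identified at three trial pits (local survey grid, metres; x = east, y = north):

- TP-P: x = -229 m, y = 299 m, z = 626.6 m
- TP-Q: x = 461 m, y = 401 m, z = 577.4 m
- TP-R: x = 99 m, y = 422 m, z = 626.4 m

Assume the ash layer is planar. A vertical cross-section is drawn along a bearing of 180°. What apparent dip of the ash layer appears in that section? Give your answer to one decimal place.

17.3°

Two edge vectors: TP-P→TP-Q = (690, 102, -49.2), TP-P→TP-R = (328, 123, -0.2).
Normal n = (TP-P→TP-Q) × (TP-P→TP-R) = (6031.2, -15999.6, 51414).
So ∂z/∂x = −n_x/n_z = −0.11731 and ∂z/∂y = −n_y/n_z = 0.31119.
Unit vector along 180° is (sin 180°, cos 180°) = (0.0000, -1.0000).
Slope in that direction = a·(0.0000) + b·(-1.0000) = −0.31119.
Apparent dip = arctan|0.31119| = 17.3° (true dip is 18.4°, so apparent ≤ true as expected).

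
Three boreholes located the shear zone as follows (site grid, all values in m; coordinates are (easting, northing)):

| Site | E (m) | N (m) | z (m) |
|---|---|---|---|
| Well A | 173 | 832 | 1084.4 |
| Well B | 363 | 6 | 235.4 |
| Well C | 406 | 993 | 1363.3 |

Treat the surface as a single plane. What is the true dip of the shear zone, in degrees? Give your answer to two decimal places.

50.20°

Two edge vectors: Well A→Well B = (190, -826, -849), Well A→Well C = (233, 161, 278.9).
Normal n = (Well A→Well B) × (Well A→Well C) = (-93682.4, -250808, 223048).
So ∂z/∂E = −n_x/n_z = 0.42001 and ∂z/∂N = −n_y/n_z = 1.12446.
Gradient magnitude |∇z| = √(a² + b²) = √(0.17641 + 1.26440) = 1.20034.
True dip = arctan(1.20034) = 50.20°, dipping toward SSW (azimuth ≈ 200°).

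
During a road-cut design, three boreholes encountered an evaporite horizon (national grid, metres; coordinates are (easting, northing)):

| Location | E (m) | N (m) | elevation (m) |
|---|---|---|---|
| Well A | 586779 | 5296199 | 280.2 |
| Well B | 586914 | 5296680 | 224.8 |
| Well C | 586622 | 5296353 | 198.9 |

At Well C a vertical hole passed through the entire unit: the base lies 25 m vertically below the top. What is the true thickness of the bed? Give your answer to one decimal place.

23.4 m

Two edge vectors: Well A→Well B = (135, 481, -55.4), Well A→Well C = (-157, 154, -81.3).
Normal n = (Well A→Well B) × (Well A→Well C) = (-30573.7, 19673.3, 96307).
So ∂z/∂E = −n_x/n_z = 0.31746 and ∂z/∂N = −n_y/n_z = −0.20428.
|∇z| = √(a²+b²) = 0.37751, so dip δ = arctan(0.37751) = 20.68°.
True thickness = vertical thickness × cos δ = 25 × cos 20.68° = 23.4 m.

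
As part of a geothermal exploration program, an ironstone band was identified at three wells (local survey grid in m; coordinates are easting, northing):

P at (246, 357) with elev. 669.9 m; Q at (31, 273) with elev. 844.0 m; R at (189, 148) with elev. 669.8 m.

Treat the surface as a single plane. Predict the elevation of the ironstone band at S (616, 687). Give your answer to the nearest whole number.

Two edge vectors: P→Q = (-215, -84, 174.1), P→R = (-57, -209, -0.1).
Normal n = (P→Q) × (P→R) = (36395.3, -9945.2, 40147).
So ∂z/∂easting = −n_x/n_z = −0.90655 and ∂z/∂northing = −n_y/n_z = 0.24772.
Intercept c from P: 669.9 + 223.01 − 88.44 = 804.48.
At (616, 687): z = −558.4 + 170.2 + 804.48 = 416.2 m.

416 m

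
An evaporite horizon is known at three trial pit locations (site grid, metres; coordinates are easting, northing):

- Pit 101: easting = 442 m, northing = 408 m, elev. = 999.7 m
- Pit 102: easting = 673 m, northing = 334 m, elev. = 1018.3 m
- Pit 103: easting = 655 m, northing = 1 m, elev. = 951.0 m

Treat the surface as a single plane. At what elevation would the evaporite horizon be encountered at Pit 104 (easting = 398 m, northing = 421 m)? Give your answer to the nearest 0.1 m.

Two edge vectors: Pit 101→Pit 102 = (231, -74, 18.6), Pit 101→Pit 103 = (213, -407, -48.7).
Normal n = (Pit 101→Pit 102) × (Pit 101→Pit 103) = (11174, 15211.5, -78255).
So ∂z/∂easting = −n_x/n_z = 0.14279 and ∂z/∂northing = −n_y/n_z = 0.19438.
Intercept c from Pit 101: 999.7 − 63.11 − 79.31 = 857.28.
At (398, 421): z = 56.8 + 81.8 + 857.28 = 995.9 m.

995.9 m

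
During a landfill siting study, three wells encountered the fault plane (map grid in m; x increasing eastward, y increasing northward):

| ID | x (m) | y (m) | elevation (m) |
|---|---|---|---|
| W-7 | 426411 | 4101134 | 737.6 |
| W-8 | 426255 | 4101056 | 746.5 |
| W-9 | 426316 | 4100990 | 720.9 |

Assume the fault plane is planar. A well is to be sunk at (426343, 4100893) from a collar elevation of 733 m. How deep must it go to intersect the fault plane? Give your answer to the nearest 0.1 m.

39.0 m

Let the plane be z = a·x + b·y + c.
W-8−W-7: −156a − 78b = 8.9;  W-9−W-7: −95a − 144b = −16.7.
Solving gives a = −0.171662017, b = 0.229221469.
Then c = 737.6 − a·426411 − b·4101134 = −866131.79.
At (426343, 4100893): z_contact = −73186.90 + 940012.72 − 866131.79 = 694.03 m.
Depth below ground = 733 − 694.03 = 39.0 m.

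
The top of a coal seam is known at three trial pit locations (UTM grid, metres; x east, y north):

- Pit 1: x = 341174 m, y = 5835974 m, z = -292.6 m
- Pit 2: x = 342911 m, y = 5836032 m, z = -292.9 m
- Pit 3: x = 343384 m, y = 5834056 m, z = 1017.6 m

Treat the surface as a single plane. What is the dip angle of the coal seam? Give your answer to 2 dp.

Let the plane be z = a·x + b·y + c.
Pit 2−Pit 1: 1737a + 58b = −0.3;  Pit 3−Pit 1: 2210a − 1918b = 1310.2.
Solving gives a = 0.02180, b = −0.65799.
Gradient magnitude |∇z| = √(a² + b²) = √(0.00048 + 0.43295) = 0.65835.
True dip = arctan(0.65835) = 33.36°, dipping toward N (azimuth ≈ 358°).

33.36°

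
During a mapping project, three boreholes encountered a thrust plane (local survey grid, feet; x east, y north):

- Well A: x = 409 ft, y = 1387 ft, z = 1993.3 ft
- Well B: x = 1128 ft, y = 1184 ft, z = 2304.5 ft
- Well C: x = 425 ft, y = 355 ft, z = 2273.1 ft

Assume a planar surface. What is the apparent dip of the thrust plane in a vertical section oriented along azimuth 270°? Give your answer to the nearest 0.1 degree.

Let the plane be z = a·x + b·y + c.
Well B−Well A: 719a − 203b = 311.2;  Well C−Well A: 16a − 1032b = 279.8.
Solving gives a = 0.35784, b = −0.26558.
Unit vector along 270° is (sin 270°, cos 270°) = (-1.0000, -0.0000).
Slope in that direction = a·(-1.0000) + b·(-0.0000) = −0.35784.
Apparent dip = arctan|0.35784| = 19.7° (true dip is 24.0°, so apparent ≤ true as expected).

19.7°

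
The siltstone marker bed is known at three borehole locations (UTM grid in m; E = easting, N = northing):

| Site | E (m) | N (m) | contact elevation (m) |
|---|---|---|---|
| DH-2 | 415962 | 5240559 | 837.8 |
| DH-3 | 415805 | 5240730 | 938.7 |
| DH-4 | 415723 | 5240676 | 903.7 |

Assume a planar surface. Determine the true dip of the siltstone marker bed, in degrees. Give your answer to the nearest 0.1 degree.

31.5°

Two edge vectors: DH-2→DH-3 = (-157, 171, 100.9), DH-2→DH-4 = (-239, 117, 65.9).
Normal n = (DH-2→DH-3) × (DH-2→DH-4) = (-536.4, -13768.8, 22500).
So ∂z/∂E = −n_x/n_z = 0.02384 and ∂z/∂N = −n_y/n_z = 0.61195.
Gradient magnitude |∇z| = √(a² + b²) = √(0.00057 + 0.37448) = 0.61241.
True dip = arctan(0.61241) = 31.5°, dipping toward S (azimuth ≈ 182°).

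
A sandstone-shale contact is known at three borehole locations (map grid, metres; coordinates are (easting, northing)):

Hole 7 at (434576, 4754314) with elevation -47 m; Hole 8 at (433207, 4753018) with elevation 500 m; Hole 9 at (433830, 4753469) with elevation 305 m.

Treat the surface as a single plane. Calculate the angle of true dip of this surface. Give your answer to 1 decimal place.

Two edge vectors: Hole 7→Hole 8 = (-1369, -1296, 547), Hole 7→Hole 9 = (-746, -845, 352).
Normal n = (Hole 7→Hole 8) × (Hole 7→Hole 9) = (6023, 73826, 189989).
So ∂z/∂E = −n_x/n_z = −0.03170 and ∂z/∂N = −n_y/n_z = −0.38858.
Gradient magnitude |∇z| = √(a² + b²) = √(0.00101 + 0.15099) = 0.38987.
True dip = arctan(0.38987) = 21.3°, dipping toward N (azimuth ≈ 005°).

21.3°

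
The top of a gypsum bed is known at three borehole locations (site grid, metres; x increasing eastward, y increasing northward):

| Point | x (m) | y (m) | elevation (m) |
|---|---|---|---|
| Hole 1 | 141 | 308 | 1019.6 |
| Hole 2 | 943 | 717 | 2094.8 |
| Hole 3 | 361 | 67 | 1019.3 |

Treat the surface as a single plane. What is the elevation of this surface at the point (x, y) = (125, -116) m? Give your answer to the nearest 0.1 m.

650.5 m

Two edge vectors: Hole 1→Hole 2 = (802, 409, 1075.2), Hole 1→Hole 3 = (220, -241, -0.3).
Normal n = (Hole 1→Hole 2) × (Hole 1→Hole 3) = (259000.5, 236784.6, -283262).
So ∂z/∂x = −n_x/n_z = 0.91435 and ∂z/∂y = −n_y/n_z = 0.83592.
Intercept c from Hole 1: 1019.6 − 128.92 − 257.46 = 633.21.
At (125, -116): z = 114.3 − 97.0 + 633.21 = 650.5 m.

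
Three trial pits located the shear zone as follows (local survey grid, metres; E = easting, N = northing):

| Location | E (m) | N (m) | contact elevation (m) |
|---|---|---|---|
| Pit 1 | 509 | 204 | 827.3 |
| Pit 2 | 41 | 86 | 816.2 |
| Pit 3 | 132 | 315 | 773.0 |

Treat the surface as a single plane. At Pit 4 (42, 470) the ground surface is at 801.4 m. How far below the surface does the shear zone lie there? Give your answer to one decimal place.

Let the plane be z = a·E + b·N + c.
Pit 2−Pit 1: −468a − 118b = −11.1;  Pit 3−Pit 1: −377a + 111b = −54.3.
Solving gives a = 0.07922, b = −0.22013.
Then c = 827.3 − a·509 − b·204 = 831.88.
At (42, 470): z_contact = 3.33 − 103.46 + 831.88 = 731.75 m.
Depth below ground = 801.4 − 731.75 = 69.6 m.

69.6 m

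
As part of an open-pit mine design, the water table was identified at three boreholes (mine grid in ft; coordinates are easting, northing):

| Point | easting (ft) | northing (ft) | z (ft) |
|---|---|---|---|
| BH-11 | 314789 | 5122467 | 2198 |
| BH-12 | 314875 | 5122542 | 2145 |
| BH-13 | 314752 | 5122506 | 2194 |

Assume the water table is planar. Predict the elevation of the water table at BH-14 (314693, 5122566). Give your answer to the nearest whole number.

2188 ft

Let the plane be z = a·easting + b·northing + c.
BH-12−BH-11: 86a + 75b = −53;  BH-13−BH-11: −37a + 39b = −4.
Solving gives a = −0.28830152, b = −0.37608093.
Then c = 2198 − a·314789 − b·5122467 = 2019414.28.
At (314693, 5122566): z = −90726.5 − 1926499.4 + 2019414.28 = 2188.4 ft.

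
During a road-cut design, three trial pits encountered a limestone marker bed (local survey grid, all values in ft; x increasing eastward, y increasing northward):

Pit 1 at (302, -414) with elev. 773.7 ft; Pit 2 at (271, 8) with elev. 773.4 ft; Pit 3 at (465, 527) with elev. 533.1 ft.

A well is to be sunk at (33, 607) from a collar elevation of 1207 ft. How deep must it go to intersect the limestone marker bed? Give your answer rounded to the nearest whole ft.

234 ft

Two edge vectors: Pit 1→Pit 2 = (-31, 422, -0.3), Pit 1→Pit 3 = (163, 941, -240.6).
Normal n = (Pit 1→Pit 2) × (Pit 1→Pit 3) = (-101250.9, -7507.5, -97957).
So ∂z/∂x = −n_x/n_z = −1.03363 and ∂z/∂y = −n_y/n_z = −0.07664.
Intercept c from Pit 1: 773.7 + 312.16 − 31.73 = 1054.13.
At (33, 607): z_contact = −34.1 − 46.5 + 1054.13 = 973.5 ft.
Depth below ground = 1207 − 973.5 = 234 ft.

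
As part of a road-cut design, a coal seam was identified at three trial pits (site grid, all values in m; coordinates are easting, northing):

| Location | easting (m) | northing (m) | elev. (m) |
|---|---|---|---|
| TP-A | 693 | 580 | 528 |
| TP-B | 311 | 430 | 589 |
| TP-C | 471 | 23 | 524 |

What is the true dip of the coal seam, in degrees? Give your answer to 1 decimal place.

11.9°

Let the plane be z = a·easting + b·northing + c.
TP-B−TP-A: −382a − 150b = 61;  TP-C−TP-A: −222a − 557b = −4.
Solving gives a = −0.19266, b = 0.08397.
Gradient magnitude |∇z| = √(a² + b²) = √(0.03712 + 0.00705) = 0.21016.
True dip = arctan(0.21016) = 11.9°, dipping toward ESE (azimuth ≈ 114°).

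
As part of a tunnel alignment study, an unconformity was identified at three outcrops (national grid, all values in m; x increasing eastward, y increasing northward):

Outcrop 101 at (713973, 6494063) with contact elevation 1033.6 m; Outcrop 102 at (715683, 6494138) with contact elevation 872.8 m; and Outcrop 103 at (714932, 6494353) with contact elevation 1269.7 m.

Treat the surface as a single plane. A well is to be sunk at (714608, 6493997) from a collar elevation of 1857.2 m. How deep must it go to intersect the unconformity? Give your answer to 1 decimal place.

Let the plane be z = a·x + b·y + c.
Outcrop 102−Outcrop 101: 1710a + 75b = −160.8;  Outcrop 103−Outcrop 101: 959a + 290b = 236.1.
Solving gives a = −0.151753051, b = 1.315969574.
Then c = 1033.6 − a·713973 − b·6494063 = −8436608.14.
At (714608, 6493997): z_contact = −108443.94 + 8545902.46 − 8436608.14 = 850.38 m.
Depth below ground = 1857.2 − 850.38 = 1006.8 m.

1006.8 m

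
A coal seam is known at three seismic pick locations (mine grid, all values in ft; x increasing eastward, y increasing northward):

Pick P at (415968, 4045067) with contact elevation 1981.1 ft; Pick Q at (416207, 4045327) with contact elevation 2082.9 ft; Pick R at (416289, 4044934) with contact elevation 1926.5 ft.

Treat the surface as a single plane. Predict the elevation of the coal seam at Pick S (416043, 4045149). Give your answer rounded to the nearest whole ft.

Let the plane be z = a·x + b·y + c.
Pick Q−Pick P: 239a + 260b = 101.8;  Pick R−Pick P: 321a − 133b = −54.6.
Solving gives a = −0.00569733, b = 0.39677562.
Then c = 1981.1 − a·415968 − b·4045067 = −1600632.96.
At (416043, 4045149): z = −2370.3 + 1605016.5 − 1600632.96 = 2013.2 ft.

2013 ft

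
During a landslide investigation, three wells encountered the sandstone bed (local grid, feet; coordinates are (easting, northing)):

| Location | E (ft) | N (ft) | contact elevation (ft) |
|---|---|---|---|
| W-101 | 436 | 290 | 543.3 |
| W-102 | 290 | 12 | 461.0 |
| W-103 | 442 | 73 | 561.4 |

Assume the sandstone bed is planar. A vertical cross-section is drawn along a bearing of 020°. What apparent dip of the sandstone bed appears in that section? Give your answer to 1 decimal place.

Two edge vectors: W-101→W-102 = (-146, -278, -82.3), W-101→W-103 = (6, -217, 18.1).
Normal n = (W-101→W-102) × (W-101→W-103) = (-22890.9, 2148.8, 33350).
So ∂z/∂E = −n_x/n_z = 0.68638 and ∂z/∂N = −n_y/n_z = −0.06443.
Unit vector along 020° is (sin 20°, cos 20°) = (0.3420, 0.9397).
Slope in that direction = a·(0.3420) + b·(0.9397) = 0.17421.
Apparent dip = arctan|0.17421| = 9.9° (true dip is 34.6°, so apparent ≤ true as expected).

9.9°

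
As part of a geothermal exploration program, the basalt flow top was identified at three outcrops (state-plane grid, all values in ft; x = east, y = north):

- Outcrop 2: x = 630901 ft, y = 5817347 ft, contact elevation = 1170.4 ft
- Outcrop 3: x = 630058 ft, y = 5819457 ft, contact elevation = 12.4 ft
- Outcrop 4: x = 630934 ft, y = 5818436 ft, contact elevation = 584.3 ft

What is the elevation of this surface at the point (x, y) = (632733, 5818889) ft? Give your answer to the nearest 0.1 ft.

Let the plane be z = a·x + b·y + c.
Outcrop 3−Outcrop 2: −843a + 2110b = −1158;  Outcrop 4−Outcrop 2: 33a + 1089b = −586.1.
Solving gives a = 0.024695821, b = −0.538948542.
Then c = 1170.4 − a·630901 − b·5817347 = 3120840.47.
At (632733, 5818889): z = 15625.9 − 3136081.7 + 3120840.47 = 384.6 ft.

384.6 ft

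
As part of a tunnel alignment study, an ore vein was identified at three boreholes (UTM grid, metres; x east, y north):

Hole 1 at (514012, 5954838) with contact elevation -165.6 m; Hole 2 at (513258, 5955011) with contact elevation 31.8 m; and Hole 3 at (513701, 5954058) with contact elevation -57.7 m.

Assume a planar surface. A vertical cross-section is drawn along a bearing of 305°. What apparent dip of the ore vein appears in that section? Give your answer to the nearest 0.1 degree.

11.4°

Two edge vectors: Hole 1→Hole 2 = (-754, 173, 197.4), Hole 1→Hole 3 = (-311, -780, 107.9).
Normal n = (Hole 1→Hole 2) × (Hole 1→Hole 3) = (172638.7, 19965.2, 641923).
So ∂z/∂x = −n_x/n_z = −0.26894 and ∂z/∂y = −n_y/n_z = −0.03110.
Unit vector along 305° is (sin 305°, cos 305°) = (-0.8192, 0.5736).
Slope in that direction = a·(-0.8192) + b·(0.5736) = 0.20246.
Apparent dip = arctan|0.20246| = 11.4° (true dip is 15.1°, so apparent ≤ true as expected).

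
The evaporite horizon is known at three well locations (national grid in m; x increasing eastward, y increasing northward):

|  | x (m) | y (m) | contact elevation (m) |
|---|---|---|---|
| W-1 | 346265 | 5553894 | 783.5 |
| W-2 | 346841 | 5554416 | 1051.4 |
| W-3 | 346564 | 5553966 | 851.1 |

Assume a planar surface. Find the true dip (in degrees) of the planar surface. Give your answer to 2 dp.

Let the plane be z = a·x + b·y + c.
W-2−W-1: 576a + 522b = 267.9;  W-3−W-1: 299a + 72b = 67.6.
Solving gives a = 0.13959, b = 0.35918.
Gradient magnitude |∇z| = √(a² + b²) = √(0.01949 + 0.12901) = 0.38536.
True dip = arctan(0.38536) = 21.07°, dipping toward SSW (azimuth ≈ 201°).

21.07°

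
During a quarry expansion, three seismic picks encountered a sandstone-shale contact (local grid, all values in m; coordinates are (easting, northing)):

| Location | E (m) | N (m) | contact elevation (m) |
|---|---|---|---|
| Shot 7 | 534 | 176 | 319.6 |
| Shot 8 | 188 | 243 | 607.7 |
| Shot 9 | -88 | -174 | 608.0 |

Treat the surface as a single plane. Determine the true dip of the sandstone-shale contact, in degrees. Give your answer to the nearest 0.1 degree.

41.5°

Two edge vectors: Shot 7→Shot 8 = (-346, 67, 288.1), Shot 7→Shot 9 = (-622, -350, 288.4).
Normal n = (Shot 7→Shot 8) × (Shot 7→Shot 9) = (120157.8, -79411.8, 162774).
So ∂z/∂E = −n_x/n_z = −0.73819 and ∂z/∂N = −n_y/n_z = 0.48787.
Gradient magnitude |∇z| = √(a² + b²) = √(0.54492 + 0.23801) = 0.88484.
True dip = arctan(0.88484) = 41.5°, dipping toward ESE (azimuth ≈ 123°).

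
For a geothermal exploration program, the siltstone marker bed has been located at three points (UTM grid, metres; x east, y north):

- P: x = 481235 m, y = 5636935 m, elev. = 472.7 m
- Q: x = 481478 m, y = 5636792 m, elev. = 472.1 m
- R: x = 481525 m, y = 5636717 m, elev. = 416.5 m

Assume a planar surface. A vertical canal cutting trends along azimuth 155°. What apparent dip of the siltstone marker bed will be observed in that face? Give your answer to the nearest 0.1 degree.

37.7°

Let the plane be z = a·x + b·y + c.
Q−P: 243a − 143b = −0.6;  R−P: 290a − 218b = −56.2.
Solving gives a = 0.68722, b = 1.17199.
Unit vector along 155° is (sin 155°, cos 155°) = (0.4226, -0.9063).
Slope in that direction = a·(0.4226) + b·(-0.9063) = −0.77175.
Apparent dip = arctan|0.77175| = 37.7° (true dip is 53.6°, so apparent ≤ true as expected).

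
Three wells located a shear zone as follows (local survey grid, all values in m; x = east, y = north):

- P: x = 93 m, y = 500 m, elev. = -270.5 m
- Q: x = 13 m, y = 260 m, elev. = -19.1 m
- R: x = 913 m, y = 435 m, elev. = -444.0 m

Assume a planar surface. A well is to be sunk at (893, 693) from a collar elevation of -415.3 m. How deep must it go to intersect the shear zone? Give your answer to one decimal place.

Two edge vectors: P→Q = (-80, -240, 251.4), P→R = (820, -65, -173.5).
Normal n = (P→Q) × (P→R) = (57981, 192268, 202000).
So ∂z/∂x = −n_x/n_z = −0.28703 and ∂z/∂y = −n_y/n_z = −0.95182.
Intercept c from P: -270.5 + 26.69 + 475.91 = 232.11.
At (893, 693): z_contact = −256.32 − 659.61 + 232.11 = -683.83 m.
Depth below ground = -415.3 − (-683.83) = 268.5 m.

268.5 m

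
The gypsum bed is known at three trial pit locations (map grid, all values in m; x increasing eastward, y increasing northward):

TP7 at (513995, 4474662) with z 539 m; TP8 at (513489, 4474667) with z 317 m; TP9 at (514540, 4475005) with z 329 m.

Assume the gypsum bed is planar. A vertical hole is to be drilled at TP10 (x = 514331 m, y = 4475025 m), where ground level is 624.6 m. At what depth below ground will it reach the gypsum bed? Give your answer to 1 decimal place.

Two edge vectors: TP7→TP8 = (-506, 5, -222), TP7→TP9 = (545, 343, -210).
Normal n = (TP7→TP8) × (TP7→TP9) = (75096, -227250, -176283).
So ∂z/∂x = −n_x/n_z = 0.425996835 and ∂z/∂y = −n_y/n_z = −1.289120335.
Intercept c from TP7: 539 − 218960.24 + 5768377.78 = 5549956.53.
At (514331, 4475025): z_contact = 219103.38 − 5768845.73 + 5549956.53 = 214.18 m.
Depth below ground = 624.6 − 214.18 = 410.4 m.

410.4 m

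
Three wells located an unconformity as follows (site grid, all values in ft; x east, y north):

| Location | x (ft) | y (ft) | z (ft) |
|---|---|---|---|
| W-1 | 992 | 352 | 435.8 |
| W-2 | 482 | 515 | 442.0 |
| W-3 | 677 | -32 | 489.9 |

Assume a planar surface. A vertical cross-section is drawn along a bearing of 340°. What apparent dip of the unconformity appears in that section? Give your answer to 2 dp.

4.69°

Two edge vectors: W-1→W-2 = (-510, 163, 6.2), W-1→W-3 = (-315, -384, 54.1).
Normal n = (W-1→W-2) × (W-1→W-3) = (11199.1, 25638, 247185).
So ∂z/∂x = −n_x/n_z = −0.04531 and ∂z/∂y = −n_y/n_z = −0.10372.
Unit vector along 340° is (sin 340°, cos 340°) = (-0.3420, 0.9397).
Slope in that direction = a·(-0.3420) + b·(0.9397) = −0.08197.
Apparent dip = arctan|0.08197| = 4.69° (true dip is 6.5°, so apparent ≤ true as expected).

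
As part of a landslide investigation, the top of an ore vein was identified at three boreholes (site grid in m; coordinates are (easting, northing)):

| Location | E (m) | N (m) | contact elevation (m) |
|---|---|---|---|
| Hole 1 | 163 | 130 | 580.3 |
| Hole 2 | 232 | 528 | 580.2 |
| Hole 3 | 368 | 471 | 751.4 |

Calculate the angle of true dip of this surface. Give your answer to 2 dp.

Let the plane be z = a·E + b·N + c.
Hole 2−Hole 1: 69a + 398b = −0.1;  Hole 3−Hole 1: 205a + 341b = 171.1.
Solving gives a = 1.17345, b = −0.20369.
Gradient magnitude |∇z| = √(a² + b²) = √(1.37699 + 0.04149) = 1.19100.
True dip = arctan(1.19100) = 49.98°, dipping toward W (azimuth ≈ 280°).

49.98°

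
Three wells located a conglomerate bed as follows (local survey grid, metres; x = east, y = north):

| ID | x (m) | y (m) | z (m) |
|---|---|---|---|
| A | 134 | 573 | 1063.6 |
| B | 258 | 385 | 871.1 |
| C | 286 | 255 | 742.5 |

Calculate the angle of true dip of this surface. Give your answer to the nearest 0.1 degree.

44.3°

Two edge vectors: A→B = (124, -188, -192.5), A→C = (152, -318, -321.1).
Normal n = (A→B) × (A→C) = (-848.2, 10556.4, -10856).
So ∂z/∂x = −n_x/n_z = −0.07813 and ∂z/∂y = −n_y/n_z = 0.97240.
Gradient magnitude |∇z| = √(a² + b²) = √(0.00610 + 0.94557) = 0.97554.
True dip = arctan(0.97554) = 44.3°, dipping toward S (azimuth ≈ 175°).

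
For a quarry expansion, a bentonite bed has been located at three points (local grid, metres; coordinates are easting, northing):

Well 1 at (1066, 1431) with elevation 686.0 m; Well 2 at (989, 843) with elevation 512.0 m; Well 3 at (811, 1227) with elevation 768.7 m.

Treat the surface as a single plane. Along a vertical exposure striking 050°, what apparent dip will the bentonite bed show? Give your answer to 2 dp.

Let the plane be z = a·easting + b·northing + c.
Well 2−Well 1: −77a − 588b = −174;  Well 3−Well 1: −255a − 204b = 82.7.
Solving gives a = −0.62670, b = 0.37799.
Unit vector along 050° is (sin 50°, cos 50°) = (0.7660, 0.6428).
Slope in that direction = a·(0.7660) + b·(0.6428) = −0.23712.
Apparent dip = arctan|0.23712| = 13.34° (true dip is 36.2°, so apparent ≤ true as expected).

13.34°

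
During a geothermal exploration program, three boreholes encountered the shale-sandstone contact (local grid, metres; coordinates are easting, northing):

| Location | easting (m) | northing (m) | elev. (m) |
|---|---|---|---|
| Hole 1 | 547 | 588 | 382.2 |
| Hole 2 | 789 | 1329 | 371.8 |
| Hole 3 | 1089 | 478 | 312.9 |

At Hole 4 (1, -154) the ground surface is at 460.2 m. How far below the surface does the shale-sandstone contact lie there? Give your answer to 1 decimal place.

Let the plane be z = a·easting + b·northing + c.
Hole 2−Hole 1: 242a + 741b = −10.4;  Hole 3−Hole 1: 542a − 110b = −69.3.
Solving gives a = −0.122583, b = 0.025999.
Then c = 382.2 − a·547 − b·588 = 433.97.
At (1, -154): z_contact = −0.12 − 4.00 + 433.97 = 429.84 m.
Depth below ground = 460.2 − 429.84 = 30.4 m.

30.4 m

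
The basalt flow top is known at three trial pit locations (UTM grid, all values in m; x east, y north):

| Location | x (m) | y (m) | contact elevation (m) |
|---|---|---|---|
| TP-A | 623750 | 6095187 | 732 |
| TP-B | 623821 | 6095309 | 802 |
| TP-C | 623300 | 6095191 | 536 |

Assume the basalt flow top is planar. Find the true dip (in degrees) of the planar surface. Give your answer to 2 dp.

Let the plane be z = a·x + b·y + c.
TP-B−TP-A: 71a + 122b = 70;  TP-C−TP-A: −450a + 4b = −196.
Solving gives a = 0.43839, b = 0.31864.
Gradient magnitude |∇z| = √(a² + b²) = √(0.19218 + 0.10153) = 0.54196.
True dip = arctan(0.54196) = 28.46°, dipping toward SW (azimuth ≈ 234°).

28.46°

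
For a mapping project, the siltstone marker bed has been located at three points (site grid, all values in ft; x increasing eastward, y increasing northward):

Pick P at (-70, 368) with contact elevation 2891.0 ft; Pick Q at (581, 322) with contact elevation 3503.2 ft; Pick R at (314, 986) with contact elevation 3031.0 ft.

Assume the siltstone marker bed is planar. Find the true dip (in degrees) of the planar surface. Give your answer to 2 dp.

44.37°

Two edge vectors: Pick P→Pick Q = (651, -46, 612.2), Pick P→Pick R = (384, 618, 140).
Normal n = (Pick P→Pick Q) × (Pick P→Pick R) = (-384779.6, 143944.8, 419982).
So ∂z/∂x = −n_x/n_z = 0.91618 and ∂z/∂y = −n_y/n_z = −0.34274.
Gradient magnitude |∇z| = √(a² + b²) = √(0.83939 + 0.11747) = 0.97819.
True dip = arctan(0.97819) = 44.37°, dipping toward WNW (azimuth ≈ 291°).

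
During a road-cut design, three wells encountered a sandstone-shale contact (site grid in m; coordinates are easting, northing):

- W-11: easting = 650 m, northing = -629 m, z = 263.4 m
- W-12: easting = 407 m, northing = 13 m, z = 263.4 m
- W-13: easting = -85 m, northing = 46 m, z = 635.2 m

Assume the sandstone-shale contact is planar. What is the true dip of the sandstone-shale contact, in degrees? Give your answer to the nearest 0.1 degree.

39.7°

Two edge vectors: W-11→W-12 = (-243, 642, 0), W-11→W-13 = (-735, 675, 371.8).
Normal n = (W-11→W-12) × (W-11→W-13) = (238695.6, 90347.4, 307845).
So ∂z/∂easting = −n_x/n_z = −0.77538 and ∂z/∂northing = −n_y/n_z = −0.29348.
Gradient magnitude |∇z| = √(a² + b²) = √(0.60121 + 0.08613) = 0.82906.
True dip = arctan(0.82906) = 39.7°, dipping toward ENE (azimuth ≈ 069°).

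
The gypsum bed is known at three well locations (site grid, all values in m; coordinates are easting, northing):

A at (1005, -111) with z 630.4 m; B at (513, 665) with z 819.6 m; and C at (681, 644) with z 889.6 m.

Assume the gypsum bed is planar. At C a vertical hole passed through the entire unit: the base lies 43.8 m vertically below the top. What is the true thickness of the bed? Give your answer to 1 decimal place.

Two edge vectors: A→B = (-492, 776, 189.2), A→C = (-324, 755, 259.2).
Normal n = (A→B) × (A→C) = (58293.2, 66225.6, -120036).
So ∂z/∂easting = −n_x/n_z = 0.48563 and ∂z/∂northing = −n_y/n_z = 0.55171.
|∇z| = √(a²+b²) = 0.73500, so dip δ = arctan(0.73500) = 36.32°.
True thickness = vertical thickness × cos δ = 43.8 × cos 36.32° = 35.3 m.

35.3 m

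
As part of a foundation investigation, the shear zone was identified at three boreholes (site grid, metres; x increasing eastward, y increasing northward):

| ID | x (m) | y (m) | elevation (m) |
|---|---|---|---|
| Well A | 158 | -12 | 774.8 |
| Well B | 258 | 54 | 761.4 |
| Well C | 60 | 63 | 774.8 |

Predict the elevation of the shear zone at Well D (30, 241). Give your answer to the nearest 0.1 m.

Two edge vectors: Well A→Well B = (100, 66, -13.4), Well A→Well C = (-98, 75, 0).
Normal n = (Well A→Well B) × (Well A→Well C) = (1005, 1313.2, 13968).
So ∂z/∂x = −n_x/n_z = −0.07195 and ∂z/∂y = −n_y/n_z = −0.09401.
Intercept c from Well A: 774.8 + 11.37 − 1.13 = 785.04.
At (30, 241): z = −2.2 − 22.7 + 785.04 = 760.2 m.

760.2 m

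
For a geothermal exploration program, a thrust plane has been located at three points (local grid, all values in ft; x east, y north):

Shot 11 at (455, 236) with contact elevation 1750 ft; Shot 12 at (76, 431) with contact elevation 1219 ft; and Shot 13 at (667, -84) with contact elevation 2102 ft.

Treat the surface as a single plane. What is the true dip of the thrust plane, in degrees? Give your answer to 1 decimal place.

52.3°

Let the plane be z = a·x + b·y + c.
Shot 12−Shot 11: −379a + 195b = −531;  Shot 13−Shot 11: 212a − 320b = 352.
Solving gives a = 1.26695, b = −0.26065.
Gradient magnitude |∇z| = √(a² + b²) = √(1.60516 + 0.06794) = 1.29348.
True dip = arctan(1.29348) = 52.3°, dipping toward WNW (azimuth ≈ 282°).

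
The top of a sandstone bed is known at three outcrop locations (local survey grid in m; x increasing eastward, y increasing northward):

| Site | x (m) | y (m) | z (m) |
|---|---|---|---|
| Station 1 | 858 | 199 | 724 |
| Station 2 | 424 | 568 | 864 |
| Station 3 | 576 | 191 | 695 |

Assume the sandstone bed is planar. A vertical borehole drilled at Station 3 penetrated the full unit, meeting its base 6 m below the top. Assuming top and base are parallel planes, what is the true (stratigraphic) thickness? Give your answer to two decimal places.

Two edge vectors: Station 1→Station 2 = (-434, 369, 140), Station 1→Station 3 = (-282, -8, -29).
Normal n = (Station 1→Station 2) × (Station 1→Station 3) = (-9581, -52066, 107530).
So ∂z/∂x = −n_x/n_z = 0.08910 and ∂z/∂y = −n_y/n_z = 0.48420.
|∇z| = √(a²+b²) = 0.49233, so dip δ = arctan(0.49233) = 26.21°.
True thickness = vertical thickness × cos δ = 6 × cos 26.21° = 5.38 m.

5.38 m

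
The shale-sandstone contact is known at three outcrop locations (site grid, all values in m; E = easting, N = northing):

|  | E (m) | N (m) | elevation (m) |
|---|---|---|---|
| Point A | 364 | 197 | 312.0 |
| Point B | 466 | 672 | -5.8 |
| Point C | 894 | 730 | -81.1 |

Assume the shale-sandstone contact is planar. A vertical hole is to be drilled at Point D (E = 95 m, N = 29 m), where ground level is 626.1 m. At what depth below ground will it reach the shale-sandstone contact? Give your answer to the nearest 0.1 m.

181.2 m

Let the plane be z = a·E + b·N + c.
Point B−Point A: 102a + 475b = −317.8;  Point C−Point A: 530a + 533b = −393.1.
Solving gives a = −0.08782, b = −0.65019.
Then c = 312 − a·364 − b·197 = 472.06.
At (95, 29): z_contact = −8.34 − 18.86 + 472.06 = 444.86 m.
Depth below ground = 626.1 − 444.86 = 181.2 m.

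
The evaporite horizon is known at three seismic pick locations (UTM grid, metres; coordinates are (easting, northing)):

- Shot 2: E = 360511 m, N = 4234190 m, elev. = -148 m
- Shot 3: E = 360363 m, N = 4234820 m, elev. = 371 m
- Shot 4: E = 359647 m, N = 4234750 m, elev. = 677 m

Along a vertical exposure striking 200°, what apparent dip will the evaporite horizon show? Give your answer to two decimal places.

26.32°

Two edge vectors: Shot 2→Shot 3 = (-148, 630, 519), Shot 2→Shot 4 = (-864, 560, 825).
Normal n = (Shot 2→Shot 3) × (Shot 2→Shot 4) = (229110, -326316, 461440).
So ∂z/∂E = −n_x/n_z = −0.49651 and ∂z/∂N = −n_y/n_z = 0.70717.
Unit vector along 200° is (sin 200°, cos 200°) = (-0.3420, -0.9397).
Slope in that direction = a·(-0.3420) + b·(-0.9397) = −0.49470.
Apparent dip = arctan|0.49470| = 26.32° (true dip is 40.8°, so apparent ≤ true as expected).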